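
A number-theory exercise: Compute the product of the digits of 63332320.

0

6×3×3×3×2×3×2×0 = 0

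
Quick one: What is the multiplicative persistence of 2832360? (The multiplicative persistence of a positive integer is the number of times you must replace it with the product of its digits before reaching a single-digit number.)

1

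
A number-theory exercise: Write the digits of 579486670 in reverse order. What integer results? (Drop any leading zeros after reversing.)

Reversing 579486670 gives 76684975.

76684975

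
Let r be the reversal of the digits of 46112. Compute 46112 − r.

Reverse of 46112 is 21164.
46112 − 21164 = 24948

24948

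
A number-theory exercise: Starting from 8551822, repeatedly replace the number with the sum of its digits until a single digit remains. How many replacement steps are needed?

8551822 → 31 → 4 (2 steps)

2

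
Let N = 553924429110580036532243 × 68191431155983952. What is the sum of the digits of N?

193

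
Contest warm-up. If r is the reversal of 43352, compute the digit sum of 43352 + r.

Reversal of 43352 is 25334; 43352 + 25334 = 68686.
Digit sum of 68686: 6+8+6+8+6 = 34.

34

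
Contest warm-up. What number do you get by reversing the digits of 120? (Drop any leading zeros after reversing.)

Reversing 120 gives 21.

21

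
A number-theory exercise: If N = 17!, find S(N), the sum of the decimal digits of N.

17! = 355687428096000
Sum of its 15 digits: 63.

63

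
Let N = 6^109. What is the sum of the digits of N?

405

6^109 = 6583946478772170570086991118577690665795891022458455417130130183194015864677986205696
Sum of its 85 digits: 405.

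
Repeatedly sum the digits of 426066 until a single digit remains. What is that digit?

4+2+6+0+6+6 = 24
2+4 = 6
(Equivalently, 426066 mod 9 = 6.)

6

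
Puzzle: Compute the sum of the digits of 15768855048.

57

1+5+7+6+8+8+5+5+0+4+8 = 57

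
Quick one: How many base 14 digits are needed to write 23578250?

7

23578250 in base 14 is 31BA92A, which has 7 digits.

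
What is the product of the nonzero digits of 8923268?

41472

8×9×2×3×2×6×8 = 41472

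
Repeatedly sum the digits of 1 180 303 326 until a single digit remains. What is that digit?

9

1+1+8+0+3+0+3+3+2+6 = 27
2+7 = 9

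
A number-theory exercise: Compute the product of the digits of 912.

18

9×1×2 = 18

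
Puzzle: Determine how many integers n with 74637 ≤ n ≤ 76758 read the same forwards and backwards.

The integers in [74637, 76758] that read the same forwards and backwards: 74647, 74747, 74847, 74947, 75057, 75157, …, 76567, 76667.
21 qualify.

21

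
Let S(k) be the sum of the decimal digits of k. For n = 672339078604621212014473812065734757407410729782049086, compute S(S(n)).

5

First digit sum: 221.
2+2+1 = 5.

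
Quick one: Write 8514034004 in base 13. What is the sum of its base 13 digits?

8514034004 in base 13 is A58B9CC58.
Digit sum: 10+5+8+11+9+12+12+5+8 = 80.

80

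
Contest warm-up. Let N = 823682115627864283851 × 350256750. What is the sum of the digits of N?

126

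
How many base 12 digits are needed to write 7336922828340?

12

7336922828340 in base 12 is 9A5B4073A670, which has 12 digits.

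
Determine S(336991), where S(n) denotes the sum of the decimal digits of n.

31

3+3+6+9+9+1 = 31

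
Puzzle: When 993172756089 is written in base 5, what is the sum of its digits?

37

993172756089 in base 5 is 112233004211143324.
Digit sum: 1+1+2+2+3+3+0+0+4+2+1+1+1+4+3+3+2+4 = 37.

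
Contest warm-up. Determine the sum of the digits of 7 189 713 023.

41

7+1+8+9+7+1+3+0+2+3 = 41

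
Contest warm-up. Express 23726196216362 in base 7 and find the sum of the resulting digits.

50

23726196216362 in base 7 is 4666106155203113.
Digit sum: 4+6+6+6+1+0+6+1+5+5+2+0+3+1+1+3 = 50.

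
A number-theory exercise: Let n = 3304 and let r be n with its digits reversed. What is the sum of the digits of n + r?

20

Reversal of 3304 is 4033; 3304 + 4033 = 7337.
Digit sum of 7337: 7+3+3+7 = 20.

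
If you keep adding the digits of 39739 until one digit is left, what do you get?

3+9+7+3+9 = 31
3+1 = 4

4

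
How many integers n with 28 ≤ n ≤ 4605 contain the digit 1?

1997

The integers in [28, 4605] that contain the digit 1: 31, 41, 51, 61, 71, 81, …, 4591, 4601.
1997 qualify.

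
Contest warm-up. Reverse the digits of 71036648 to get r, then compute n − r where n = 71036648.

-13626369

Reverse of 71036648 is 84663017.
71036648 − 84663017 = -13626369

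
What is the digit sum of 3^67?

162

3^67 = 92709463147897837085761925410587
Sum of its 32 digits: 162.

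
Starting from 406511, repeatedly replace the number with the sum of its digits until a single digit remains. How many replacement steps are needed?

406511 → 17 → 8 (2 steps)

2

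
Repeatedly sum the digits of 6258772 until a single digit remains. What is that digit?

1

6+2+5+8+7+7+2 = 37
3+7 = 10
1+0 = 1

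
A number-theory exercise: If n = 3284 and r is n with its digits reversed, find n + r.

8107

Reverse of 3284 is 4823.
3284 + 4823 = 8107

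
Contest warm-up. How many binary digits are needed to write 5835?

13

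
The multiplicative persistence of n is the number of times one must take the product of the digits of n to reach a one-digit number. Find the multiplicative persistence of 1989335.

1989335 → 29160 → 0 (2 steps)

2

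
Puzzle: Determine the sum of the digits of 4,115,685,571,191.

54

4+1+1+5+6+8+5+5+7+1+1+9+1 = 54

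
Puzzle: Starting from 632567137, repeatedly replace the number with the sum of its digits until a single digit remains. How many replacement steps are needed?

632567137 → 40 → 4 (2 steps)

2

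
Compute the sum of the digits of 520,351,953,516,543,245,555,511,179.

107

5+2+0+3+5+1+9+5+3+5+1+6+5+4+3+2+4+5+5+5+5+5+1+1+1+7+9 = 107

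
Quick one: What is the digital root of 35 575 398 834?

6

3+5+5+7+5+3+9+8+8+3+4 = 60
6+0 = 6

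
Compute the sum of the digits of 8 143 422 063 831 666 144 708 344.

98

8+1+4+3+4+2+2+0+6+3+8+3+1+6+6+6+1+4+4+7+0+8+3+4+4 = 98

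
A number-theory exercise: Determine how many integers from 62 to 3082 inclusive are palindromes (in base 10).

The integers in [62, 3082] that are palindromes (in base 10): 66, 77, 88, 99, 101, 111, …, 2992, 3003.
115 qualify.

115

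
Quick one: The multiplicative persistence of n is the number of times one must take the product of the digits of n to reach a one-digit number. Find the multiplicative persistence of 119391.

3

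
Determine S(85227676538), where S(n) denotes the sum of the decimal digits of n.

59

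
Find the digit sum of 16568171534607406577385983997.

150

1+6+5+6+8+1+7+1+5+3+4+6+0+7+4+0+6+5+7+7+3+8+5+9+8+3+9+9+7 = 150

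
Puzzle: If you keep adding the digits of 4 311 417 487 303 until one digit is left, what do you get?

4+3+1+1+4+1+7+4+8+7+3+0+3 = 46
4+6 = 10
1+0 = 1
(Equivalently, 4 311 417 487 303 mod 9 = 1.)

1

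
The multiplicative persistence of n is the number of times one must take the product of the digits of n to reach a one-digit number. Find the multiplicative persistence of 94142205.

1

94142205 → 0 (1 step)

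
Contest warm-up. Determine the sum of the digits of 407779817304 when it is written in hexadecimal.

69

407779817304 in base 16 is 5EF1923758.
Digit sum: 5+14+15+1+9+2+3+7+5+8 = 69.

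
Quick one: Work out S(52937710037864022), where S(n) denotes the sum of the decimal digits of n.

66

5+2+9+3+7+7+1+0+0+3+7+8+6+4+0+2+2 = 66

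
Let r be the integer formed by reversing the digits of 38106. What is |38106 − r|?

22077

Reverse of 38106 is 60183.
|38106 − 60183| = 22077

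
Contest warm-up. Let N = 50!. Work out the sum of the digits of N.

216

50! = 30414093201713378043612608166064768844377641568960512000000000000
Sum of its 65 digits: 216.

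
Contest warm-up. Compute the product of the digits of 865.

240

8×6×5 = 240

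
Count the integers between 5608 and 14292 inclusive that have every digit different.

The integers in [5608, 14292] that have every digit different: 5608, 5609, 5610, 5612, 5613, 5614, …, 14289, 14290.
3322 qualify.

3322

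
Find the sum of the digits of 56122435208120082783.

5+6+1+2+2+4+3+5+2+0+8+1+2+0+0+8+2+7+8+3 = 69

69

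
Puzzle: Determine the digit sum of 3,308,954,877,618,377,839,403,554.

127

3+3+0+8+9+5+4+8+7+7+6+1+8+3+7+7+8+3+9+4+0+3+5+5+4 = 127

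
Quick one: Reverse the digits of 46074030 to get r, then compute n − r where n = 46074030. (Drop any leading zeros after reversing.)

Reverse of 46074030 is 3047064.
46074030 − 3047064 = 43026966

43026966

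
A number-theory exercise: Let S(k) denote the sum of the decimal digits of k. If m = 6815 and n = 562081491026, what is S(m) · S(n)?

S(6815) = 6+8+1+5 = 20.
S(562081491026) = 5+6+2+0+8+1+4+9+1+0+2+6 = 44.
20 · 44 = 880.

880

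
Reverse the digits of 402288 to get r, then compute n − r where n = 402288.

Reverse of 402288 is 882204.
402288 − 882204 = -479916

-479916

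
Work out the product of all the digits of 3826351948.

1244160

3×8×2×6×3×5×1×9×4×8 = 1244160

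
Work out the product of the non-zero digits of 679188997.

6×7×9×1×8×8×9×9×7 = 13716864

13716864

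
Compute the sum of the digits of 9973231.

34

9+9+7+3+2+3+1 = 34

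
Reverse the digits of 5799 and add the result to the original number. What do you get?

15774

Reverse of 5799 is 9975.
5799 + 9975 = 15774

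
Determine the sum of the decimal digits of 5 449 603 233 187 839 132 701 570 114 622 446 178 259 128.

174

5+4+4+9+6+0+3+2+3+3+1+8+7+8+3+9+1+3+2+7+0+1+5+7+0+1+1+4+6+2+2+4+4+6+1+7+8+2+5+9+1+2+8 = 174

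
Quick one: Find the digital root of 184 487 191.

1+8+4+4+8+7+1+9+1 = 43
4+3 = 7
(Equivalently, 184 487 191 mod 9 = 7.)

7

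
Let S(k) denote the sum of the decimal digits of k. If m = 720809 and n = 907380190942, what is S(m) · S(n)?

S(720809) = 7+2+0+8+0+9 = 26.
S(907380190942) = 9+0+7+3+8+0+1+9+0+9+4+2 = 52.
26 · 52 = 1352.

1352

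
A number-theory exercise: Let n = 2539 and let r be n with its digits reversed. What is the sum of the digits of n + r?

Reversal of 2539 is 9352; 2539 + 9352 = 11891.
Digit sum of 11891: 1+1+8+9+1 = 20.

20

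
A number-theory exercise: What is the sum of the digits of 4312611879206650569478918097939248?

4+3+1+2+6+1+1+8+7+9+2+0+6+6+5+0+5+6+9+4+7+8+9+1+8+0+9+7+9+3+9+2+4+8 = 169

169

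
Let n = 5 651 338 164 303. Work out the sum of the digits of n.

48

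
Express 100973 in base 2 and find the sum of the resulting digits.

9

100973 in base 2 is 11000101001101101.
Digit sum: 1+1+0+0+0+1+0+1+0+0+1+1+0+1+1+0+1 = 9.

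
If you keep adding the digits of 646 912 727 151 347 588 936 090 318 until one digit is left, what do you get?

6+4+6+9+1+2+7+2+7+1+5+1+3+4+7+5+8+8+9+3+6+0+9+0+3+1+8 = 125
1+2+5 = 8

8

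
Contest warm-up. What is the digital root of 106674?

6

1+0+6+6+7+4 = 24
2+4 = 6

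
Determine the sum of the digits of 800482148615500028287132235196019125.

8+0+0+4+8+2+1+4+8+6+1+5+5+0+0+0+2+8+2+8+7+1+3+2+2+3+5+1+9+6+0+1+9+1+2+5 = 129

129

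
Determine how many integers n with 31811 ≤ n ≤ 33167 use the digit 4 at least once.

343

The integers in [31811, 33167] that use the digit 4 at least once: 31814, 31824, 31834, 31840, 31841, 31842, …, 33154, 33164.
343 qualify.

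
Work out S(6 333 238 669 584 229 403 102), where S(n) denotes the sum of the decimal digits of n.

6+3+3+3+2+3+8+6+6+9+5+8+4+2+2+9+4+0+3+1+0+2 = 89

89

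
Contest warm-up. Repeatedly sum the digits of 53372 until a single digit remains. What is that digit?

2

5+3+3+7+2 = 20
2+0 = 2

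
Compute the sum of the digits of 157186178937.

63

1+5+7+1+8+6+1+7+8+9+3+7 = 63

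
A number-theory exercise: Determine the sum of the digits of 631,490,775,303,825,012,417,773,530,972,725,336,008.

155

6+3+1+4+9+0+7+7+5+3+0+3+8+2+5+0+1+2+4+1+7+7+7+3+5+3+0+9+7+2+7+2+5+3+3+6+0+0+8 = 155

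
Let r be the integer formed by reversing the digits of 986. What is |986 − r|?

297

Reverse of 986 is 689.
|986 − 689| = 297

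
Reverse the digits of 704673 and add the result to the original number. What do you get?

1081080

Reverse of 704673 is 376407.
704673 + 376407 = 1081080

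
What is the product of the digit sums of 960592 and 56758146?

1302

S(960592) = 9+6+0+5+9+2 = 31.
S(56758146) = 5+6+7+5+8+1+4+6 = 42.
31 · 42 = 1302.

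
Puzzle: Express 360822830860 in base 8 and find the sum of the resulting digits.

44

360822830860 in base 8 is 5200255673414.
Digit sum: 5+2+0+0+2+5+5+6+7+3+4+1+4 = 44.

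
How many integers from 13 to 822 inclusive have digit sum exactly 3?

The integers in [13, 822] that have digit sum exactly 3: 21, 30, 102, 111, 120, 201, 210, 300.
8 qualify.

8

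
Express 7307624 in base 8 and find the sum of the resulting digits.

23

7307624 in base 8 is 33700550.
Digit sum: 3+3+7+0+0+5+5+0 = 23.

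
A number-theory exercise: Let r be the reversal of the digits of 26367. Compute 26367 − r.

-49995

Reverse of 26367 is 76362.
26367 − 76362 = -49995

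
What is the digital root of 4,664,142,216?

4+6+6+4+1+4+2+2+1+6 = 36
3+6 = 9

9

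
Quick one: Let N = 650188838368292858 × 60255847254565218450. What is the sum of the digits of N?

650188838368292858 × 60255847254565218450 = 39177679331343047775816938950344830100
Sum of its 38 digits: 168.

168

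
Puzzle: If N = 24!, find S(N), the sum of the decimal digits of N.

24! = 620448401733239439360000
Sum of its 24 digits: 81.

81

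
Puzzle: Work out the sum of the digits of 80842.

22

8+0+8+4+2 = 22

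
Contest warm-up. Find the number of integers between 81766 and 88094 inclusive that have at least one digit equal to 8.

The integers in [81766, 88094] that have at least one digit equal to 8: 81766, 81767, 81768, 81769, 81770, 81771, …, 88093, 88094.
6329 qualify.

6329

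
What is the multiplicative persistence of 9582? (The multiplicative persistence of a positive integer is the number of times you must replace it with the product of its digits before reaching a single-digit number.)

9582 → 720 → 0 (2 steps)

2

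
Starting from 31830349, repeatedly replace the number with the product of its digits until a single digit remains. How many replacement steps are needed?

1

31830349 → 0 (1 step)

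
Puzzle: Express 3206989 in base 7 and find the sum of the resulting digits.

3206989 in base 7 is 36154552.
Digit sum: 3+6+1+5+4+5+5+2 = 31.

31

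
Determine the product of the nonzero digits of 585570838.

5×8×5×5×7×8×3×8 = 1344000

1344000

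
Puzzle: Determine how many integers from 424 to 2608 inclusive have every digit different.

The integers in [424, 2608] that have every digit different: 425, 426, 427, 428, 429, 430, …, 2607, 2608.
1203 qualify.

1203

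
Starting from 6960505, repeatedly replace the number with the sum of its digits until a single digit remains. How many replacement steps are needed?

6960505 → 31 → 4 (2 steps)

2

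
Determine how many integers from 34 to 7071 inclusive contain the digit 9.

The integers in [34, 7071] that contain the digit 9: 39, 49, 59, 69, 79, 89, …, 7059, 7069.
1901 qualify.

1901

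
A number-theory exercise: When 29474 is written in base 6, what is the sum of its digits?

29474 in base 6 is 344242.
Digit sum: 3+4+4+2+4+2 = 19.

19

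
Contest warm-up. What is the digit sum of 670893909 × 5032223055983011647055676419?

670893909 × 5032223055983011647055676419 = 3376087796988368521485711093382031871
Sum of its 37 digits: 177.

177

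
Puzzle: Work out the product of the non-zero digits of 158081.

320

1×5×8×8×1 = 320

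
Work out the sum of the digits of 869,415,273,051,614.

62

8+6+9+4+1+5+2+7+3+0+5+1+6+1+4 = 62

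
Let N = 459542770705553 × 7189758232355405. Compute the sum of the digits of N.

459542770705553 × 7189758232355405 = 3304001418799661928284903063965
Sum of its 31 digits: 136.

136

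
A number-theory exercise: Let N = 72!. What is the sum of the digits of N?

72! = 61234458376886086861524070385274672740778091784697328983823014963978384987221689274204160000000000000000
Sum of its 104 digits: 432.

432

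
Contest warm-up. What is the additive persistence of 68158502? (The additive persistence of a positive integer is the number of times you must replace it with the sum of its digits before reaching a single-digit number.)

68158502 → 35 → 8 (2 steps)

2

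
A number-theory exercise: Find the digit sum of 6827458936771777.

94

6+8+2+7+4+5+8+9+3+6+7+7+1+7+7+7 = 94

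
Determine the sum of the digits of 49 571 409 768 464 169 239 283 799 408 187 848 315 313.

206

4+9+5+7+1+4+0+9+7+6+8+4+6+4+1+6+9+2+3+9+2+8+3+7+9+9+4+0+8+1+8+7+8+4+8+3+1+5+3+1+3 = 206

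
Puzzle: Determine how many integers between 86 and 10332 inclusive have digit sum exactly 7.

The integers in [86, 10332] that have digit sum exactly 7: 106, 115, 124, 133, 142, 151, …, 10321, 10330.
134 qualify.

134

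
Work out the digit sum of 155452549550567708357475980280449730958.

190

1+5+5+4+5+2+5+4+9+5+5+0+5+6+7+7+0+8+3+5+7+4+7+5+9+8+0+2+8+0+4+4+9+7+3+0+9+5+8 = 190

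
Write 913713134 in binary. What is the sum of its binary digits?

19

913713134 in base 2 is 110110011101100010011111101110.
Digit sum: 1+1+0+1+1+0+0+1+1+1+0+1+1+0+0+0+1+0+0+1+1+1+1+1+1+0+1+1+1+0 = 19.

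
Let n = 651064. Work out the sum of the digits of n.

6+5+1+0+6+4 = 22

22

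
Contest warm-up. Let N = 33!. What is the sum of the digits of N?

33! = 8683317618811886495518194401280000000
Sum of its 37 digits: 144.

144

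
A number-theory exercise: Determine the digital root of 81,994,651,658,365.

8+1+9+9+4+6+5+1+6+5+8+3+6+5 = 76
7+6 = 13
1+3 = 4

4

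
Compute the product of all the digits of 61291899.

69984

6×1×2×9×1×8×9×9 = 69984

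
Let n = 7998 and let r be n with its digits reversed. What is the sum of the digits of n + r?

Reversal of 7998 is 8997; 7998 + 8997 = 16995.
Digit sum of 16995: 1+6+9+9+5 = 30.

30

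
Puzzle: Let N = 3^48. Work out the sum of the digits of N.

117

3^48 = 79766443076872509863361
Sum of its 23 digits: 117.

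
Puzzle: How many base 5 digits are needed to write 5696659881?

5696659881 in base 5 is 43131321104011, which has 14 digits.

14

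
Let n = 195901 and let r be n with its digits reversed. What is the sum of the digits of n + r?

23

Reversal of 195901 is 109591; 195901 + 109591 = 305492.
Digit sum of 305492: 3+0+5+4+9+2 = 23.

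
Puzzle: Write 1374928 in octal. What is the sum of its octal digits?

23

1374928 in base 8 is 5175320.
Digit sum: 5+1+7+5+3+2+0 = 23.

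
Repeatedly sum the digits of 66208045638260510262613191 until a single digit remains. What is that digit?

3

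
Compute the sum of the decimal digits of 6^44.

153

6^44 = 17324272922341479351919144385642496
Sum of its 35 digits: 153.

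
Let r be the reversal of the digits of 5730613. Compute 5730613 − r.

2570238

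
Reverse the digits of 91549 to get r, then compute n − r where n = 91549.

-2970

Reverse of 91549 is 94519.
91549 − 94519 = -2970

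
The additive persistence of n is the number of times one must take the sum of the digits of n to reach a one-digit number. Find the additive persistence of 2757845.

3

2757845 → 38 → 11 → 2 (3 steps)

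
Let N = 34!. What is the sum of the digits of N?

144

34! = 295232799039604140847618609643520000000
Sum of its 39 digits: 144.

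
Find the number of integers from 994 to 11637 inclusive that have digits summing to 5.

60

The integers in [994, 11637] that have digits summing to 5: 1004, 1013, 1022, 1031, 1040, 1103, …, 11210, 11300.
60 qualify.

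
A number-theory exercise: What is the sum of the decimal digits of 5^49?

158

5^49 = 17763568394002504646778106689453125
Sum of its 35 digits: 158.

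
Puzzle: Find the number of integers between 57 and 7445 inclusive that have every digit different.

The integers in [57, 7445] that have every digit different: 57, 58, 59, 60, 61, 62, …, 7438, 7439.
3963 qualify.

3963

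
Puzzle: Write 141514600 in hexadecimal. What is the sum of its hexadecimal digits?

141514600 in base 16 is 86F5768.
Digit sum: 8+6+15+5+7+6+8 = 55.

55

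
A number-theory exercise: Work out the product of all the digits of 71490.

0

7×1×4×9×0 = 0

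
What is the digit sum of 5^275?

839

5^275 = 1647218428629769253804464695510940469954681465995079304699650472673147545464024936289121151632745404541120013035993511886023540295950307215433693652545561747491120740960468538105487823486328125
Sum of its 193 digits: 839.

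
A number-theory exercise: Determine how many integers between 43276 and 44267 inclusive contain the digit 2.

263

The integers in [43276, 44267] that contain the digit 2: 43276, 43277, 43278, 43279, 43280, 43281, …, 44266, 44267.
263 qualify.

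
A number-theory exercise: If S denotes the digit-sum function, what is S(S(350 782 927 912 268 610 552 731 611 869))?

First digit sum: 132.
1+3+2 = 6.

6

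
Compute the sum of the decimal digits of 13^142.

13^142 = 151340800772434622418732737506212126025528837397358631873792344023417588179716812825851703790257090788424171526655233116792521662308920057487513515921982660569
Sum of its 159 digits: 679.

679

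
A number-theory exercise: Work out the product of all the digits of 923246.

2592

9×2×3×2×4×6 = 2592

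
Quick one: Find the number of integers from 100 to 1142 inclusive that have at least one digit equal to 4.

The integers in [100, 1142] that have at least one digit equal to 4: 104, 114, 124, 134, 140, 141, …, 1141, 1142.
278 qualify.

278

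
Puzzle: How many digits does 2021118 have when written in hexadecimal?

2021118 in base 16 is 1ED6FE, which has 6 digits.

6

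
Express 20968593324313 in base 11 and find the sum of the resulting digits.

53

20968593324313 in base 11 is 6754804310708.
Digit sum: 6+7+5+4+8+0+4+3+1+0+7+0+8 = 53.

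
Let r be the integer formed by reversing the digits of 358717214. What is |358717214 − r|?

54000639

Reverse of 358717214 is 412717853.
|358717214 − 412717853| = 54000639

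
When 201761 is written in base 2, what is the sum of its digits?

201761 in base 2 is 110001010000100001.
Digit sum: 1+1+0+0+0+1+0+1+0+0+0+0+1+0+0+0+0+1 = 6.

6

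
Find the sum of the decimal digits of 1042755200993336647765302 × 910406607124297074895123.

1042755200993336647765302 × 910406607124297074895123 = 949331224597558068415910528743268157483968422146
Sum of its 48 digits: 225.

225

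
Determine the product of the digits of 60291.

0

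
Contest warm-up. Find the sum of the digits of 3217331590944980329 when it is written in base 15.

3217331590944980329 in base 15 is 75321530B4ACD3A4.
Digit sum: 7+5+3+2+1+5+3+0+11+4+10+12+13+3+10+4 = 93.

93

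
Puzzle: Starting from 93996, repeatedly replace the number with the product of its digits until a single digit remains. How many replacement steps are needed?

3

93996 → 13122 → 12 → 2 (3 steps)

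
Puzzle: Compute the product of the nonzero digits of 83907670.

8×3×9×7×6×7 = 63504

63504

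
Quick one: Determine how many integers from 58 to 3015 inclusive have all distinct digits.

The integers in [58, 3015] that have all distinct digits: 58, 59, 60, 61, 62, 63, …, 3014, 3015.
1697 qualify.

1697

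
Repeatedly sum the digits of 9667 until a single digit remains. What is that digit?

9+6+6+7 = 28
2+8 = 10
1+0 = 1

1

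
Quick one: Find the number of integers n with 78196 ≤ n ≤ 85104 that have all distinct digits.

The integers in [78196, 85104] that have all distinct digits: 78196, 78201, 78203, 78204, 78205, 78206, …, 85103, 85104.
2314 qualify.

2314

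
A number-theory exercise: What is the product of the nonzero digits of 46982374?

290304

4×6×9×8×2×3×7×4 = 290304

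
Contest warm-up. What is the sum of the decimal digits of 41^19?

41^19 = 4394336169668803158610484050361
Sum of its 31 digits: 131.

131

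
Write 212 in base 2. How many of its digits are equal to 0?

4

212 in base 2 is 11010100.
The digit 0 appears 4 times.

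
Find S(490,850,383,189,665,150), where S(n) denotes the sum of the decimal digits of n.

81

4+9+0+8+5+0+3+8+3+1+8+9+6+6+5+1+5+0 = 81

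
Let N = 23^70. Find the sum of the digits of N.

23^70 = 209386424652304064049051461204995116953510089281143424135257228513176887924733660903369498848049
Sum of its 96 digits: 409.

409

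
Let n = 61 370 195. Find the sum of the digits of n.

6+1+3+7+0+1+9+5 = 32

32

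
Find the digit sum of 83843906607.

54

8+3+8+4+3+9+0+6+6+0+7 = 54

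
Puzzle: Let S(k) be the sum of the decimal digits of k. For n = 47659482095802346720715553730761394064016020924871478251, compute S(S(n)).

First digit sum: 234.
2+3+4 = 9.

9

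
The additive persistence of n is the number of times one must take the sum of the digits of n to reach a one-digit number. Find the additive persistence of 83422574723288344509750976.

2

83422574723288344509750976 → 124 → 7 (2 steps)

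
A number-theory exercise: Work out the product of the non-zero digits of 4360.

4×3×6 = 72

72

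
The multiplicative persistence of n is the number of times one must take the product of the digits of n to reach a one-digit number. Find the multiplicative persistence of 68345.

2

68345 → 2880 → 0 (2 steps)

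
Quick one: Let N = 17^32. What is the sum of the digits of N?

172

17^32 = 2367911594760467245844106297320951247361
Sum of its 40 digits: 172.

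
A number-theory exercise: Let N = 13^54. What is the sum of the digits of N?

13^54 = 1422135653750684847524758738836375672734734444846971695885689
Sum of its 61 digits: 316.

316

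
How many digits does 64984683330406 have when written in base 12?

64984683330406 in base 12 is 7356572B6739A, which has 13 digits.

13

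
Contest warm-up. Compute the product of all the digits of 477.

4×7×7 = 196

196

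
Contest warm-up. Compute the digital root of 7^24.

1

The digital root of n equals n mod 9 (or 9 when 9 | n), so we need 7^24 mod 9.
7^24 ≡ 1 (mod 9), so the digital root is 1.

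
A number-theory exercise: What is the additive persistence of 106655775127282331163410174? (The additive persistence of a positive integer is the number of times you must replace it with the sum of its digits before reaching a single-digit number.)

106655775127282331163410174 → 98 → 17 → 8 (3 steps)

3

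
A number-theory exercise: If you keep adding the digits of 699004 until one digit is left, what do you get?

6+9+9+0+0+4 = 28
2+8 = 10
1+0 = 1

1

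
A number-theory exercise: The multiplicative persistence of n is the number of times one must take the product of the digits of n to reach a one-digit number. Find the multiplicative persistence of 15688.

2

15688 → 1920 → 0 (2 steps)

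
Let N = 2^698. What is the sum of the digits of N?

940

2^698 = 1315033975387093376810247470720032166387584950705793464874570225767183038574270205528416634069397112806745742214044554428254858062545950965781953692662970212488805917782111149547915939471080679317823312933945344
Sum of its 211 digits: 940.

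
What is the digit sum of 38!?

38! = 523022617466601111760007224100074291200000000
Sum of its 45 digits: 108.

108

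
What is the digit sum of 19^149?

802

19^149 = 34220515064869830622217395484488611573241007744001424114372615902881200722891110230544118086486017487381036249281610201765891031204487835080659598388243869981268784460056579309586416186424579
Sum of its 191 digits: 802.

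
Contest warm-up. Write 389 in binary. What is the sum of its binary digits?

4

389 in base 2 is 110000101.
Digit sum: 1+1+0+0+0+0+1+0+1 = 4.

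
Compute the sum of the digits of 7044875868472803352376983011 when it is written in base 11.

121

7044875868472803352376983011 in base 11 is 5A0265109845086513670587307.
Digit sum: 5+10+0+2+6+5+1+0+9+8+4+5+0+8+6+5+1+3+6+7+0+5+8+7+3+0+7 = 121.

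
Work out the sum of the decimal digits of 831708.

8+3+1+7+0+8 = 27

27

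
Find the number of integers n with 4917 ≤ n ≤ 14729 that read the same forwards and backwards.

The integers in [4917, 14729] that read the same forwards and backwards: 4994, 5005, 5115, 5225, 5335, 5445, …, 14541, 14641.
98 qualify.

98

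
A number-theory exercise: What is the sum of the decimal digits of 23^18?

109

23^18 = 3244150909895248285300369
Sum of its 25 digits: 109.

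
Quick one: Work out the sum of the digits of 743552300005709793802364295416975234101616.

164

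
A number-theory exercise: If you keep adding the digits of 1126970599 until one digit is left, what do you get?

4

1+1+2+6+9+7+0+5+9+9 = 49
4+9 = 13
1+3 = 4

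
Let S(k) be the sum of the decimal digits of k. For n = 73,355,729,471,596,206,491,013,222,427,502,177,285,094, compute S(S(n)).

15

First digit sum: 168.
1+6+8 = 15.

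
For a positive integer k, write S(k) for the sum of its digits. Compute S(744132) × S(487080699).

S(744132) = 7+4+4+1+3+2 = 21.
S(487080699) = 4+8+7+0+8+0+6+9+9 = 51.
21 · 51 = 1071.

1071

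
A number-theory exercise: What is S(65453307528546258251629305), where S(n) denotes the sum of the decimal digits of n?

6+5+4+5+3+3+0+7+5+2+8+5+4+6+2+5+8+2+5+1+6+2+9+3+0+5 = 111

111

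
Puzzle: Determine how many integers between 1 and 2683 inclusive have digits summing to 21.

The integers in [1, 2683] that have digits summing to 21: 399, 489, 498, 579, 588, 597, …, 2667, 2676.
83 qualify.

83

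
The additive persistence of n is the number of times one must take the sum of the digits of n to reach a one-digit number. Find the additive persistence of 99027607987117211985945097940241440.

2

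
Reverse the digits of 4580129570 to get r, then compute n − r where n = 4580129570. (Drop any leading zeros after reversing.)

Reverse of 4580129570 is 759210854.
4580129570 − 759210854 = 3820918716

3820918716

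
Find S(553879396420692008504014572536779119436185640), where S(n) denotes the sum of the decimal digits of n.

199

5+5+3+8+7+9+3+9+6+4+2+0+6+9+2+0+0+8+5+0+4+0+1+4+5+7+2+5+3+6+7+7+9+1+1+9+4+3+6+1+8+5+6+4+0 = 199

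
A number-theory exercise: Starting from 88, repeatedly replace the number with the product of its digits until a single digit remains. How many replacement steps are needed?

3

88 → 64 → 24 → 8 (3 steps)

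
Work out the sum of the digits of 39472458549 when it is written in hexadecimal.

69

39472458549 in base 16 is 930BDEB35.
Digit sum: 9+3+0+11+13+14+11+3+5 = 69.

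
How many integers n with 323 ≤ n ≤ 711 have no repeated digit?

The integers in [323, 711] that have no repeated digit: 324, 325, 326, 327, 328, 329, …, 709, 710.
279 qualify.

279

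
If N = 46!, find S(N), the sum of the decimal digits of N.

216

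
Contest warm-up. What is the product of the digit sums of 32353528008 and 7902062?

1014

S(32353528008) = 3+2+3+5+3+5+2+8+0+0+8 = 39.
S(7902062) = 7+9+0+2+0+6+2 = 26.
39 · 26 = 1014.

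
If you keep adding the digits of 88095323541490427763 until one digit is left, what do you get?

9

8+8+0+9+5+3+2+3+5+4+1+4+9+0+4+2+7+7+6+3 = 90
9+0 = 9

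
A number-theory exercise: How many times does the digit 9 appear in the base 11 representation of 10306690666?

3

10306690666 in base 11 is 4409949278.
The digit 9 appears 3 times.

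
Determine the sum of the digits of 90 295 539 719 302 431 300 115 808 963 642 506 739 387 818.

193

9+0+2+9+5+5+3+9+7+1+9+3+0+2+4+3+1+3+0+0+1+1+5+8+0+8+9+6+3+6+4+2+5+0+6+7+3+9+3+8+7+8+1+8 = 193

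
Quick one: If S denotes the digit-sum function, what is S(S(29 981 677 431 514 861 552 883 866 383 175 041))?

First digit sum: 165.
1+6+5 = 12.

12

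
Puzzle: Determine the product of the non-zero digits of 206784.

2688

2×6×7×8×4 = 2688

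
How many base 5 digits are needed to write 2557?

2557 in base 5 is 40212, which has 5 digits.

5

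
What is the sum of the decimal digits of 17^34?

208

17^34 = 684326450885775034048946719925754910487329
Sum of its 42 digits: 208.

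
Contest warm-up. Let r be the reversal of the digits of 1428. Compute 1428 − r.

-6813

Reverse of 1428 is 8241.
1428 − 8241 = -6813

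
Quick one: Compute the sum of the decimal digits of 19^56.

19^56 = 407569478172909828847318650548420153417875032325531352984650263038054881
Sum of its 72 digits: 316.

316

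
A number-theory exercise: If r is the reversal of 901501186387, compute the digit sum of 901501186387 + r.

Reversal of 901501186387 is 783681105109; 901501186387 + 783681105109 = 1685182291496.
Digit sum of 1685182291496: 1+6+8+5+1+8+2+2+9+1+4+9+6 = 62.

62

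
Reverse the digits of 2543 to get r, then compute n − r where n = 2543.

-909

Reverse of 2543 is 3452.
2543 − 3452 = -909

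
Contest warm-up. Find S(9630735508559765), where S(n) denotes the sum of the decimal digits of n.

9+6+3+0+7+3+5+5+0+8+5+5+9+7+6+5 = 83

83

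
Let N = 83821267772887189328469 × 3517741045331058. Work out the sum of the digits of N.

162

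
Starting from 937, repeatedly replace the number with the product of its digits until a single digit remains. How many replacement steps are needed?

4

937 → 189 → 72 → 14 → 4 (4 steps)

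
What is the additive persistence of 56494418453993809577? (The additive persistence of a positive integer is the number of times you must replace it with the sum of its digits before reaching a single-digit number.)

56494418453993809577 → 110 → 2 (2 steps)

2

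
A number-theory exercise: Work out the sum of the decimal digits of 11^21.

71

11^21 = 7400249944258160101211
Sum of its 22 digits: 71.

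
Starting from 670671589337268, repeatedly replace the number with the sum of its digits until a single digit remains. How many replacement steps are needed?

3

670671589337268 → 78 → 15 → 6 (3 steps)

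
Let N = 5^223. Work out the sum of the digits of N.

5^223 = 741841230137484277146347052309527902673512955751558200490607811783516268019125871799462416544641687507267783827200231805409913476978545077145099639892578125
Sum of its 156 digits: 698.

698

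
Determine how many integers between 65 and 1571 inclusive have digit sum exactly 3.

The integers in [65, 1571] that have digit sum exactly 3: 102, 111, 120, 201, 210, 300, …, 1110, 1200.
12 qualify.

12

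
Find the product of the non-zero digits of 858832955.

3456000

8×5×8×8×3×2×9×5×5 = 3456000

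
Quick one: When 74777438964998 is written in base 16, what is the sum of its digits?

74777438964998 in base 16 is 44027AAFCD06.
Digit sum: 4+4+0+2+7+10+10+15+12+13+0+6 = 83.

83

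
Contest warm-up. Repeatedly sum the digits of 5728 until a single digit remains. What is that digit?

5+7+2+8 = 22
2+2 = 4

4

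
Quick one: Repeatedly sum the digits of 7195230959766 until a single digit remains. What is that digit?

7+1+9+5+2+3+0+9+5+9+7+6+6 = 69
6+9 = 15
1+5 = 6

6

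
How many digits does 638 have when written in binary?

10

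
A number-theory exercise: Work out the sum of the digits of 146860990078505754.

1+4+6+8+6+0+9+9+0+0+7+8+5+0+5+7+5+4 = 84

84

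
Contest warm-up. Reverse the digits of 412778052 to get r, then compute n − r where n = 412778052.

161900838

Reverse of 412778052 is 250877214.
412778052 − 250877214 = 161900838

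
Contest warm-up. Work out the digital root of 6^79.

9

The digital root of n equals n mod 9 (or 9 when 9 | n), so we need 6^79 mod 9.
6^79 ≡ 0 (mod 9), so the digital root is 9.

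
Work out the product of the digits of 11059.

1×1×0×5×9 = 0

0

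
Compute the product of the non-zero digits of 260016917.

2×6×1×6×9×1×7 = 4536

4536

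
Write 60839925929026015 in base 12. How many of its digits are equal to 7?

4

60839925929026015 in base 12 is 3B477292A7022427.
The digit 7 appears 4 times.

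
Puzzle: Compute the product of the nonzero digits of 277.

98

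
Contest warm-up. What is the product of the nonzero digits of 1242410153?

960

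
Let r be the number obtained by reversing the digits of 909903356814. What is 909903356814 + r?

Reverse of 909903356814 is 418653309909.
909903356814 + 418653309909 = 1328556666723

1328556666723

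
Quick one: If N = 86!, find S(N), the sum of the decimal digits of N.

495

86! = 24227095383672732381765523203441259715284870552429381750838764496720162249742450276789464634901319465571660595200000000000000000000
Sum of its 131 digits: 495.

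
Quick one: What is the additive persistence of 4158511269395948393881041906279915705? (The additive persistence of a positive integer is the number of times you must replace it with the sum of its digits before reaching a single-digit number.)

3

4158511269395948393881041906279915705 → 177 → 15 → 6 (3 steps)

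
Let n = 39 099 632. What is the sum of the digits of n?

41

3+9+0+9+9+6+3+2 = 41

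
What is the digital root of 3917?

3+9+1+7 = 20
2+0 = 2
(Equivalently, 3917 mod 9 = 2.)

2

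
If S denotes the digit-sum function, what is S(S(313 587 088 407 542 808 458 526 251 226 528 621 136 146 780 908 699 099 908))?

13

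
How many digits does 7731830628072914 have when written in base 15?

14

7731830628072914 in base 15 is 3E8D29D16E340E, which has 14 digits.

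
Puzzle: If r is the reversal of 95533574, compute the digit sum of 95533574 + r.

Reversal of 95533574 is 47533559; 95533574 + 47533559 = 143067133.
Digit sum of 143067133: 1+4+3+0+6+7+1+3+3 = 28.

28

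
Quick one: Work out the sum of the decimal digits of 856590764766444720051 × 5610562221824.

856590764766444720051 × 5610562221824 = 4805955784361943424970612242593024
Sum of its 34 digits: 147.

147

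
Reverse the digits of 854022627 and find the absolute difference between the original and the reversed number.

127802169

Reverse of 854022627 is 726220458.
|854022627 − 726220458| = 127802169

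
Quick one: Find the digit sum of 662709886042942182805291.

6+6+2+7+0+9+8+8+6+0+4+2+9+4+2+1+8+2+8+0+5+2+9+1 = 109

109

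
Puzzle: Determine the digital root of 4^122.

The digital root of n equals n mod 9 (or 9 when 9 | n), so we need 4^122 mod 9.
4^122 ≡ 7 (mod 9), so the digital root is 7.

7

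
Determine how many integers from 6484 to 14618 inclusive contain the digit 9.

2928

The integers in [6484, 14618] that contain the digit 9: 6489, 6490, 6491, 6492, 6493, 6494, …, 14599, 14609.
2928 qualify.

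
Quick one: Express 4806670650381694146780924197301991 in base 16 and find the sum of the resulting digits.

4806670650381694146780924197301991 in base 16 is ECFCB684EC63444ED16CA5CD6EE7.
Digit sum: 14+12+15+12+11+6+8+4+14+12+6+3+4+4+4+14+13+1+6+12+10+5+12+13+6+14+14+7 = 256.

256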